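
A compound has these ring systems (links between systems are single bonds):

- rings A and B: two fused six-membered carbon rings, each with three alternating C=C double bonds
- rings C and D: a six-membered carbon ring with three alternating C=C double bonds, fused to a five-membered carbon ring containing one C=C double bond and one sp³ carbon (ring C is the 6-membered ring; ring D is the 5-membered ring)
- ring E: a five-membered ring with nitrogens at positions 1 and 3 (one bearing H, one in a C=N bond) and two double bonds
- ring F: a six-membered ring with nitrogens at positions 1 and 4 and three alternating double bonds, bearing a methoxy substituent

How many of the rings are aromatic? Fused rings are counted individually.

Rings A and B form a fused bicyclic system with 10 sp² atoms and 10 π electrons from ring double bonds. 10 = 4(2)+2, so the system is aromatic and both rings count as aromatic (naphthalene).
Ring C has a continuous p-orbital overlap around the ring; 3 ring double bonds give 6 π electrons. 6 = 4(1)+2, so ring C is aromatic (benzene ring).
Ring D has one sp³ carbon, so it is not fully conjugated — not aromatic (cyclopentene ring).
Ring E is fully conjugated (every ring atom contributes a p orbital); 2 ring double bonds (4 π electrons) plus a heteroatom lone pair (2) give 6 π electrons. That satisfies 4n+2 with n=1, so ring E is aromatic (imidazole).
Ring F is fully conjugated (every ring atom contributes a p orbital); 3 ring double bonds give 6 π electrons. That satisfies 4n+2 with n=1, so ring F is aromatic (pyrazine).
Aromatic: A, B, C, E, F. Total: 5.

5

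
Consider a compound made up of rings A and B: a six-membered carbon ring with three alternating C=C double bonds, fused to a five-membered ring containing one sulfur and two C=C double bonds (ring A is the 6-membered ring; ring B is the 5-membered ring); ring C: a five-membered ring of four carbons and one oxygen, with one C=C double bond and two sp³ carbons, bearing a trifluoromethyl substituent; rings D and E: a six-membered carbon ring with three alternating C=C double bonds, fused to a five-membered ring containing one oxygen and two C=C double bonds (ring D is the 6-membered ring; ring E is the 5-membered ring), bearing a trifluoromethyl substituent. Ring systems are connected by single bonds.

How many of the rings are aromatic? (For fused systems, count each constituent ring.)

Rings A and B form a fused bicyclic system (with one sulfur) with 9 sp² atoms and 10 π electrons from ring double bonds plus a heteroatom lone pair. 10 = 4(2)+2, so the system is aromatic and both rings count as aromatic (benzothiophene).
Ring C has two sp³ carbons, so it is not fully conjugated — not aromatic (2,3-dihydrofuran).
Rings D and E form a fused bicyclic system (with one oxygen) with 9 sp² atoms and 10 π electrons from ring double bonds plus a heteroatom lone pair. 10 = 4(2)+2, so the system is aromatic and both rings count as aromatic (benzofuran).
Aromatic: A, B, D, E. Total: 4.

4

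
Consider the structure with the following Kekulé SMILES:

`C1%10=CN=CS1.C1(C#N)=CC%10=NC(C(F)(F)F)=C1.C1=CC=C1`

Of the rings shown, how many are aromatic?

The SMILES encodes a five-membered ring with a sulfur at position 1 and a nitrogen at position 3 (in a C=N bond), with two double bonds; a six-membered ring of five carbons and one nitrogen with three alternating double bonds; a four-membered carbon ring with two alternating C=C double bonds.
The 5-membered ring with one sulfur and one =N– is fully conjugated (every ring atom contributes a p orbital); 2 ring double bonds (4 π electrons) plus a heteroatom lone pair (2) give 6 π electrons. That satisfies 4n+2 with n=1, so it is aromatic (thiazole).
The 6-membered ring with one nitrogen has a continuous p-orbital overlap around the ring; 3 ring double bonds give 6 π electrons. Since 6 = 4n+2 (n=1), it is aromatic (pyridine).
The 4-membered ring has only sp² ring atoms; a planar conformation would have a fully conjugated π system of 4 electrons. But 4 = 4(1), which is 4n not 4n+2, so it is not aromatic (cyclobutadiene) — cyclobutadiene is antiaromatic and distorts to a rectangle.
2 of the 3 rings are aromatic. Total: 2.

2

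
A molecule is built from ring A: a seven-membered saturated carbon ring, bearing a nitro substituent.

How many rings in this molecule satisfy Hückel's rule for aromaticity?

Ring A has only sp³ atoms, so it is not fully conjugated — not aromatic (cycloheptane).

0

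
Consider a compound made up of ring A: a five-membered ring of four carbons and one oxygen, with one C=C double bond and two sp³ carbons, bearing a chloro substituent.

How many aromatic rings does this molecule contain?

Ring A has two sp³ carbons, so it is not fully conjugated — not aromatic (2,3-dihydrofuran).

0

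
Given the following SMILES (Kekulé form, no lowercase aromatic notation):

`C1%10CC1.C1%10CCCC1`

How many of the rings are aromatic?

0

The SMILES encodes a three-membered saturated carbon ring; a five-membered saturated carbon ring.
The 3-membered ring has only sp³ atoms, so it is not fully conjugated — not aromatic (cyclopropane).
The 5-membered ring has only sp³ atoms, so it is not fully conjugated — not aromatic (cyclopentane).
None of the rings are aromatic. Total: 0.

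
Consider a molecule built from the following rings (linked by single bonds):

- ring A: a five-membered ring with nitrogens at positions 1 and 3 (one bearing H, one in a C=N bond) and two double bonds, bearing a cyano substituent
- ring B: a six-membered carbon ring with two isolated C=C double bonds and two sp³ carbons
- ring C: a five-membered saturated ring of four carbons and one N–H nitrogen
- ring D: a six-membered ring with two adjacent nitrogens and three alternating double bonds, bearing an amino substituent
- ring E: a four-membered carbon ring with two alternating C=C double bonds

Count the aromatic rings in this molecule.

2

Ring A has a continuous p-orbital overlap around the ring; 2 ring double bonds (4 π electrons) plus a heteroatom lone pair (2) give 6 π electrons. 6 = 4(1)+2, so ring A is aromatic (imidazole).
Ring B has two sp³ carbons, so it is not fully conjugated — not aromatic (1,4-cyclohexadiene).
Ring C has only sp³ atoms, so it is not fully conjugated — not aromatic (pyrrolidine).
Ring D is planar and fully conjugated; 3 ring double bonds give 6 π electrons. Since 6 = 4n+2 (n=1), ring D is aromatic (pyridazine).
Ring E has only sp² ring atoms; a planar conformation would have a fully conjugated π system of 4 electrons. But 4 = 4(1), which is 4n not 4n+2, so ring E is not aromatic (cyclobutadiene) — cyclobutadiene is antiaromatic and distorts to a rectangle.
Aromatic: A, D. Total: 2.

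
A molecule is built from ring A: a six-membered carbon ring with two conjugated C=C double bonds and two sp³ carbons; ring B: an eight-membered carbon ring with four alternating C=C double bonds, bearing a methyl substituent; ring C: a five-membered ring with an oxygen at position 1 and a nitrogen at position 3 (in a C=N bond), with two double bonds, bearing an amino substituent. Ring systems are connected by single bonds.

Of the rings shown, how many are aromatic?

1

Ring A has two sp³ carbons, so it is not fully conjugated — not aromatic (1,3-cyclohexadiene).
Ring B has only sp² ring atoms; a planar conformation would have a fully conjugated π system of 8 electrons. But 8 = 4(2), which is 4n not 4n+2, so ring B is not aromatic (cyclooctatetraene) — cyclooctatetraene distorts into a non-planar tub to avoid antiaromaticity.
Ring C is planar and fully conjugated; 2 ring double bonds (4 π electrons) plus a heteroatom lone pair (2) give 6 π electrons. Since 6 = 4n+2 (n=1), ring C is aromatic (oxazole).
Aromatic: C. Total: 1.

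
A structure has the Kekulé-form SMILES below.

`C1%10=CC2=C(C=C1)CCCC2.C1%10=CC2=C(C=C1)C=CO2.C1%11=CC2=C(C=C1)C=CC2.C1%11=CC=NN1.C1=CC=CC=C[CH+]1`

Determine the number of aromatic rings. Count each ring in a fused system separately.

The SMILES encodes a six-membered carbon ring with three alternating C=C double bonds, fused to a saturated six-membered carbon ring; a six-membered carbon ring with three alternating C=C double bonds, fused to a five-membered ring containing one oxygen and two C=C double bonds; a six-membered carbon ring with three alternating C=C double bonds, fused to a five-membered carbon ring containing one C=C double bond and one sp³ carbon; a five-membered ring with two adjacent nitrogens (one bearing H, one in a double bond) and two double bonds; a seven-membered all-carbon ring bearing a positive charge on one carbon, with three C=C double bonds.
The 6-membered ring has a continuous p-orbital overlap around the ring; 3 ring double bonds give 6 π electrons. That satisfies 4n+2 with n=1, so it is aromatic (benzene ring).
The second 6-membered ring has four sp³ carbons, so it is not fully conjugated — not aromatic (cyclohexane ring).
The fused 6/5-membered bicyclic (with one oxygen) is a single π system with 9 sp² atoms and 10 π electrons from ring double bonds plus a heteroatom lone pair. 10 = 4(2)+2, so the system is aromatic and both rings count as aromatic (benzofuran).
The third 6-membered ring is planar and fully conjugated; 3 ring double bonds give 6 π electrons. 6 = 4(1)+2, so it is aromatic (benzene ring).
The 5-membered ring has one sp³ carbon, so it is not fully conjugated — not aromatic (cyclopentene ring).
The 5-membered ring with two adjacent nitrogens (one N–H, one =N–) is planar and fully conjugated; 2 ring double bonds (4 π electrons) plus a heteroatom lone pair (2) give 6 π electrons. Since 6 = 4n+2 (n=1), it is aromatic (pyrazole).
The 7-membered ring is fully conjugated (every ring atom contributes a p orbital); 3 ring double bonds (6 π electrons) plus the carbocation's empty p orbital (0, but keeps the ring conjugated) give 6 π electrons. That satisfies 4n+2 with n=1, so it is aromatic (tropylium cation).
6 of the 8 rings are aromatic. Total: 6.

6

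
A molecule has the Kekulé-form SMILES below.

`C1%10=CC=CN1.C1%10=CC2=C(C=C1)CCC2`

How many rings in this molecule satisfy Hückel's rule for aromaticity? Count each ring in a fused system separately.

2

The SMILES encodes a five-membered ring of four carbons and one nitrogen bearing a hydrogen, with two C=C double bonds; a six-membered carbon ring with three alternating C=C double bonds, fused to a saturated five-membered carbon ring.
The 5-membered ring with one N–H has a continuous p-orbital overlap around the ring; 2 ring double bonds (4 π electrons) plus a heteroatom lone pair (2) give 6 π electrons. 6 = 4(1)+2, so it is aromatic (pyrrole).
The 6-membered ring is fully conjugated (every ring atom contributes a p orbital); 3 ring double bonds give 6 π electrons. 6 = 4(1)+2, so it is aromatic (benzene ring).
The 5-membered ring has three sp³ carbons, so it is not fully conjugated — not aromatic (cyclopentane ring).
2 of the 3 rings are aromatic. Total: 2.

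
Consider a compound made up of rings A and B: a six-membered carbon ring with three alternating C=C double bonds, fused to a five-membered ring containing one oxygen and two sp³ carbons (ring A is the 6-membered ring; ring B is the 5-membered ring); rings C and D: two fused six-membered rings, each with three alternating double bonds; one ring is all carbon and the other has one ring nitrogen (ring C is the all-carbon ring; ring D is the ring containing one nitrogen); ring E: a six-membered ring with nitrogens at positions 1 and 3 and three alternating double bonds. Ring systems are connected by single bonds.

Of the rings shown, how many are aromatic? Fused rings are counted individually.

Ring A has a continuous p-orbital overlap around the ring; 3 ring double bonds give 6 π electrons. Since 6 = 4n+2 (n=1), ring A is aromatic (benzene ring).
Ring B has two sp³ carbons, so it is not fully conjugated — not aromatic (oxolane ring).
Rings C and D form a fused bicyclic system (with one nitrogen) with 10 sp² atoms and 10 π electrons from ring double bonds. 10 = 4(2)+2, so the system is aromatic and both rings count as aromatic (quinoline).
Ring E is planar and fully conjugated; 3 ring double bonds give 6 π electrons. Since 6 = 4n+2 (n=1), ring E is aromatic (pyrimidine).
Aromatic: A, C, D, E. Total: 4.

4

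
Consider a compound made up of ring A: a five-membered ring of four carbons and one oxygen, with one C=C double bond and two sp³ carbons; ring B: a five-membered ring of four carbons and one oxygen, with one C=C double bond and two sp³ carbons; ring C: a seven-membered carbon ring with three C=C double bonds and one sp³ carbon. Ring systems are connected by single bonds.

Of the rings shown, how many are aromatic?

Ring A has two sp³ carbons, so it is not fully conjugated — not aromatic (2,3-dihydrofuran).
Ring B has two sp³ carbons, so it is not fully conjugated — not aromatic (2,3-dihydrofuran).
Ring C has one sp³ carbon, so it is not fully conjugated — not aromatic (cycloheptatriene).
No ring is aromatic. Total: 0.

0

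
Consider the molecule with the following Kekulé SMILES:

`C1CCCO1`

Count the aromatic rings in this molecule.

The SMILES encodes a five-membered saturated ring of four carbons and one oxygen.
The 5-membered ring with one oxygen has only sp³ atoms, so it is not fully conjugated — not aromatic (tetrahydrofuran).

0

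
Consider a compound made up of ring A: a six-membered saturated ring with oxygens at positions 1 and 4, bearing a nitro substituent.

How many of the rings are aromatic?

Ring A has only sp³ atoms, so it is not fully conjugated — not aromatic (1,4-dioxane).

0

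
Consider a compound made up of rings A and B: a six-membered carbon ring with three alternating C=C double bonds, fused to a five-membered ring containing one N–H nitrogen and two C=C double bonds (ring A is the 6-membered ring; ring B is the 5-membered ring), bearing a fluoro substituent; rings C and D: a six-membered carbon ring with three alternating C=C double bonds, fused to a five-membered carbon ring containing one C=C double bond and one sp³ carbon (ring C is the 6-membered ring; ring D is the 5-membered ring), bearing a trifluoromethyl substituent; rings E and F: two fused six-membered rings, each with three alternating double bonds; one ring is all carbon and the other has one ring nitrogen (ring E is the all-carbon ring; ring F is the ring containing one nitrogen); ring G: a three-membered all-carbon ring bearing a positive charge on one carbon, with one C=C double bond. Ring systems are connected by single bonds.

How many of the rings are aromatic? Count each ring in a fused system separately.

6

Rings A and B form a fused bicyclic system (with one N–H) with 9 sp² atoms and 10 π electrons from ring double bonds plus a heteroatom lone pair. 10 = 4(2)+2, so the system is aromatic and both rings count as aromatic (indole).
Ring C has a continuous p-orbital overlap around the ring; 3 ring double bonds give 6 π electrons. 6 = 4(1)+2, so ring C is aromatic (benzene ring).
Ring D has one sp³ carbon, so it is not fully conjugated — not aromatic (cyclopentene ring).
Rings E and F form a fused bicyclic system (with one nitrogen) with 10 sp² atoms and 10 π electrons from ring double bonds. 10 = 4(2)+2, so the system is aromatic and both rings count as aromatic (quinoline).
Ring G is planar and fully conjugated; 1 ring double bond (2 π electrons) plus the carbocation's empty p orbital (0, but keeps the ring conjugated) give 2 π electrons. That satisfies 4n+2 with n=0, so ring G is aromatic (cyclopropenyl cation).
Aromatic: A, B, C, E, F, G. Total: 6.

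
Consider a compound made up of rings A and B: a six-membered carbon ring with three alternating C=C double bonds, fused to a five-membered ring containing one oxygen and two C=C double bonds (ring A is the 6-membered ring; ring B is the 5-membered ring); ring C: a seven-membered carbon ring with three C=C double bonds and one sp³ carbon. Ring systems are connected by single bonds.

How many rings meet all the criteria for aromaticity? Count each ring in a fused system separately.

Rings A and B form a fused bicyclic system (with one oxygen) with 9 sp² atoms and 10 π electrons from ring double bonds plus a heteroatom lone pair. 10 = 4(2)+2, so the system is aromatic and both rings count as aromatic (benzofuran).
Ring C has one sp³ carbon, so it is not fully conjugated — not aromatic (cycloheptatriene).
Aromatic: A, B. Total: 2.

2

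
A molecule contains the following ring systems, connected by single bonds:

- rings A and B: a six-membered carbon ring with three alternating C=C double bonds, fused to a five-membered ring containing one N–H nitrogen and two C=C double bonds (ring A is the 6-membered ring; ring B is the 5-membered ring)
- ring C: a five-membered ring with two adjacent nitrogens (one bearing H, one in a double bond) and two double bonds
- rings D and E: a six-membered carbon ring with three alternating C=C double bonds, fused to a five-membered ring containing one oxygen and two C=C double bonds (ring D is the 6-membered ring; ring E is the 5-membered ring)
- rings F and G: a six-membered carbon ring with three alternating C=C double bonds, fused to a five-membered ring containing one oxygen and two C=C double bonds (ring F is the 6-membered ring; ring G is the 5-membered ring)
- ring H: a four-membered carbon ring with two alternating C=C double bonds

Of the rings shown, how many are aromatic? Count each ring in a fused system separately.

7

Rings A and B form a fused bicyclic system (with one N–H) with 9 sp² atoms and 10 π electrons from ring double bonds plus a heteroatom lone pair. 10 = 4(2)+2, so the system is aromatic and both rings count as aromatic (indole).
Ring C has a continuous p-orbital overlap around the ring; 2 ring double bonds (4 π electrons) plus a heteroatom lone pair (2) give 6 π electrons. That satisfies 4n+2 with n=1, so ring C is aromatic (pyrazole).
Rings D and E form a fused bicyclic system (with one oxygen) with 9 sp² atoms and 10 π electrons from ring double bonds plus a heteroatom lone pair. 10 = 4(2)+2, so the system is aromatic and both rings count as aromatic (benzofuran).
Rings F and G form a fused bicyclic system (with one oxygen) with 9 sp² atoms and 10 π electrons from ring double bonds plus a heteroatom lone pair. 10 = 4(2)+2, so the system is aromatic and both rings count as aromatic (benzofuran).
Ring H has only sp² ring atoms; a planar conformation would have a fully conjugated π system of 4 electrons. But 4 = 4(1), which is 4n not 4n+2, so ring H is not aromatic (cyclobutadiene) — cyclobutadiene is antiaromatic and distorts to a rectangle.
Aromatic: A, B, C, D, E, F, G. Total: 7.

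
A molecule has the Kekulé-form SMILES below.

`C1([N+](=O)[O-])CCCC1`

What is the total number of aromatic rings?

The SMILES encodes a five-membered saturated carbon ring.
The 5-membered ring has only sp³ atoms, so it is not fully conjugated — not aromatic (cyclopentane).

0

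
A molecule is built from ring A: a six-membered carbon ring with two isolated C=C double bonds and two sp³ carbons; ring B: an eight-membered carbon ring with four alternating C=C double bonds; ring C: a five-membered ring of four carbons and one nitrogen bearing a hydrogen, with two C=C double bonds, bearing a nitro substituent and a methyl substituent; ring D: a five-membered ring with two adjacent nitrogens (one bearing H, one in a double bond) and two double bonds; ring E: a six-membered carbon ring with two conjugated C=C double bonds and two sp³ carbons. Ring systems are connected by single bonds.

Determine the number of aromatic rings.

2

Ring A has two sp³ carbons, so it is not fully conjugated — not aromatic (1,4-cyclohexadiene).
Ring B has only sp² ring atoms; a planar conformation would have a fully conjugated π system of 8 electrons. But 8 = 4(2), which is 4n not 4n+2, so ring B is not aromatic (cyclooctatetraene) — cyclooctatetraene distorts into a non-planar tub to avoid antiaromaticity.
Ring C is fully conjugated (every ring atom contributes a p orbital); 2 ring double bonds (4 π electrons) plus a heteroatom lone pair (2) give 6 π electrons. 6 = 4(1)+2, so ring C is aromatic (pyrrole).
Ring D is fully conjugated (every ring atom contributes a p orbital); 2 ring double bonds (4 π electrons) plus a heteroatom lone pair (2) give 6 π electrons. Since 6 = 4n+2 (n=1), ring D is aromatic (pyrazole).
Ring E has two sp³ carbons, so it is not fully conjugated — not aromatic (1,3-cyclohexadiene).
Aromatic: C, D. Total: 2.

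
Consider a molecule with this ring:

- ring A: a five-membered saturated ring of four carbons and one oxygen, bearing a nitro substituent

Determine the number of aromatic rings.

0

Ring A has only sp³ atoms, so it is not fully conjugated — not aromatic (tetrahydrofuran).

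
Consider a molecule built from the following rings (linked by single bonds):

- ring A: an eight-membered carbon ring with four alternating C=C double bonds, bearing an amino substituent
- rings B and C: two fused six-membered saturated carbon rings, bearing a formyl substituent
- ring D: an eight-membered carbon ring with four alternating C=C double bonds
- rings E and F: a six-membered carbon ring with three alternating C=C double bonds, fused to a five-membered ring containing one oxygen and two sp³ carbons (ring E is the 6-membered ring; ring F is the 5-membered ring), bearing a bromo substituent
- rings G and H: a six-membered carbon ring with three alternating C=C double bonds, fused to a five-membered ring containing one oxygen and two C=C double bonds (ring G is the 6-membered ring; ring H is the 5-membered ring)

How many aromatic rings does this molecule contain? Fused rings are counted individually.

Ring A has only sp² ring atoms; a planar conformation would have a fully conjugated π system of 8 electrons. But 8 = 4(2), which is 4n not 4n+2, so ring A is not aromatic (cyclooctatetraene) — cyclooctatetraene distorts into a non-planar tub to avoid antiaromaticity.
Ring B has only sp³ atoms, so it is not fully conjugated — not aromatic (cyclohexane ring).
Ring C has only sp³ atoms, so it is not fully conjugated — not aromatic (cyclohexane ring).
Ring D has only sp² ring atoms; a planar conformation would have a fully conjugated π system of 8 electrons. But 8 = 4(2), which is 4n not 4n+2, so ring D is not aromatic (cyclooctatetraene) — cyclooctatetraene distorts into a non-planar tub to avoid antiaromaticity.
Ring E has a continuous p-orbital overlap around the ring; 3 ring double bonds give 6 π electrons. 6 = 4(1)+2, so ring E is aromatic (benzene ring).
Ring F has two sp³ carbons, so it is not fully conjugated — not aromatic (oxolane ring).
Rings G and H form a fused bicyclic system (with one oxygen) with 9 sp² atoms and 10 π electrons from ring double bonds plus a heteroatom lone pair. 10 = 4(2)+2, so the system is aromatic and both rings count as aromatic (benzofuran).
Aromatic: E, G, H. Total: 3.

3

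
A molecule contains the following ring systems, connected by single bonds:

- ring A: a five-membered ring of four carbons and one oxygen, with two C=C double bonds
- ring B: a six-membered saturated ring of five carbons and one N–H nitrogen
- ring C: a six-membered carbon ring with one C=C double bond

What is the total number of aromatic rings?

1

Ring A is planar and fully conjugated; 2 ring double bonds (4 π electrons) plus a heteroatom lone pair (2) give 6 π electrons. Since 6 = 4n+2 (n=1), ring A is aromatic (furan).
Ring B has only sp³ atoms, so it is not fully conjugated — not aromatic (piperidine).
Ring C has four sp³ carbons, so it is not fully conjugated — not aromatic (cyclohexene).
Aromatic: A. Total: 1.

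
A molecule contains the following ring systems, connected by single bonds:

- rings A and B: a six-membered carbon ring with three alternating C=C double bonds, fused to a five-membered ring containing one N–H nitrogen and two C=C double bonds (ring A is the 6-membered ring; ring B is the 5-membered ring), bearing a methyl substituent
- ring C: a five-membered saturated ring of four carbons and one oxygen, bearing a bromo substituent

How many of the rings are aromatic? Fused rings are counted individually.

Rings A and B form a fused bicyclic system (with one N–H) with 9 sp² atoms and 10 π electrons from ring double bonds plus a heteroatom lone pair. 10 = 4(2)+2, so the system is aromatic and both rings count as aromatic (indole).
Ring C has only sp³ atoms, so it is not fully conjugated — not aromatic (tetrahydrofuran).
Aromatic: A, B. Total: 2.

2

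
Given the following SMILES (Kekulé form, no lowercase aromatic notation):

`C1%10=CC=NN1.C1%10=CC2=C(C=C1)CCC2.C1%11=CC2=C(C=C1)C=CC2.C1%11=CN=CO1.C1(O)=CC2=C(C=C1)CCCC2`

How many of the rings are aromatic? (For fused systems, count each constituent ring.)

5

The SMILES encodes a five-membered ring with two adjacent nitrogens (one bearing H, one in a double bond) and two double bonds; a six-membered carbon ring with three alternating C=C double bonds, fused to a saturated five-membered carbon ring; a six-membered carbon ring with three alternating C=C double bonds, fused to a five-membered carbon ring containing one C=C double bond and one sp³ carbon; a five-membered ring with an oxygen at position 1 and a nitrogen at position 3 (in a C=N bond), with two double bonds; a six-membered carbon ring with three alternating C=C double bonds, fused to a saturated six-membered carbon ring.
The 5-membered ring with two adjacent nitrogens (one N–H, one =N–) has a continuous p-orbital overlap around the ring; 2 ring double bonds (4 π electrons) plus a heteroatom lone pair (2) give 6 π electrons. 6 = 4(1)+2, so it is aromatic (pyrazole).
The 6-membered ring is fully conjugated (every ring atom contributes a p orbital); 3 ring double bonds give 6 π electrons. 6 = 4(1)+2, so it is aromatic (benzene ring).
The 5-membered ring has three sp³ carbons, so it is not fully conjugated — not aromatic (cyclopentane ring).
The second 6-membered ring is fully conjugated (every ring atom contributes a p orbital); 3 ring double bonds give 6 π electrons. Since 6 = 4n+2 (n=1), it is aromatic (benzene ring).
The second 5-membered ring has one sp³ carbon, so it is not fully conjugated — not aromatic (cyclopentene ring).
The 5-membered ring with one oxygen and one =N– is planar and fully conjugated; 2 ring double bonds (4 π electrons) plus a heteroatom lone pair (2) give 6 π electrons. 6 = 4(1)+2, so it is aromatic (oxazole).
The third 6-membered ring is fully conjugated (every ring atom contributes a p orbital); 3 ring double bonds give 6 π electrons. 6 = 4(1)+2, so it is aromatic (benzene ring).
The fourth 6-membered ring has four sp³ carbons, so it is not fully conjugated — not aromatic (cyclohexane ring).
5 of the 8 rings are aromatic. Total: 5.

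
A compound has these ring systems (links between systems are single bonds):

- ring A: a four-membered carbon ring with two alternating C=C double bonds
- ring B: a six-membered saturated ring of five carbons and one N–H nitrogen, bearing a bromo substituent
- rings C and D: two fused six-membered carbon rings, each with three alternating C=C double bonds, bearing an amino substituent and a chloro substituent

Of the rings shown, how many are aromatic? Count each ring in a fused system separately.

Ring A has only sp² ring atoms; a planar conformation would have a fully conjugated π system of 4 electrons. But 4 = 4(1), which is 4n not 4n+2, so ring A is not aromatic (cyclobutadiene) — cyclobutadiene is antiaromatic and distorts to a rectangle.
Ring B has only sp³ atoms, so it is not fully conjugated — not aromatic (piperidine).
Rings C and D form a fused bicyclic system with 10 sp² atoms and 10 π electrons from ring double bonds. 10 = 4(2)+2, so the system is aromatic and both rings count as aromatic (naphthalene).
Aromatic: C, D. Total: 2.

2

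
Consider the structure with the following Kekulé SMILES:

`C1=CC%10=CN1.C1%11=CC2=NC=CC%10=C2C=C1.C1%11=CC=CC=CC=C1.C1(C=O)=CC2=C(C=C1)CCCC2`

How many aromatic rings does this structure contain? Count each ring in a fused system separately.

The SMILES encodes a five-membered ring of four carbons and one nitrogen bearing a hydrogen, with two C=C double bonds; two fused six-membered rings, each with three alternating double bonds; one ring is all carbon and the other has one ring nitrogen; an eight-membered carbon ring with four alternating C=C double bonds; a six-membered carbon ring with three alternating C=C double bonds, fused to a saturated six-membered carbon ring.
The 5-membered ring with one N–H is fully conjugated (every ring atom contributes a p orbital); 2 ring double bonds (4 π electrons) plus a heteroatom lone pair (2) give 6 π electrons. That satisfies 4n+2 with n=1, so it is aromatic (pyrrole).
The fused 6/6-membered bicyclic (with one nitrogen) is a single π system with 10 sp² atoms and 10 π electrons from ring double bonds. 10 = 4(2)+2, so the system is aromatic and both rings count as aromatic (quinoline).
The 8-membered ring has only sp² ring atoms; a planar conformation would have a fully conjugated π system of 8 electrons. But 8 = 4(2), which is 4n not 4n+2, so it is not aromatic (cyclooctatetraene) — cyclooctatetraene distorts into a non-planar tub to avoid antiaromaticity.
The 6-membered ring is planar and fully conjugated; 3 ring double bonds give 6 π electrons. That satisfies 4n+2 with n=1, so it is aromatic (benzene ring).
The second 6-membered ring has four sp³ carbons, so it is not fully conjugated — not aromatic (cyclohexane ring).
4 of the 6 rings are aromatic. Total: 4.

4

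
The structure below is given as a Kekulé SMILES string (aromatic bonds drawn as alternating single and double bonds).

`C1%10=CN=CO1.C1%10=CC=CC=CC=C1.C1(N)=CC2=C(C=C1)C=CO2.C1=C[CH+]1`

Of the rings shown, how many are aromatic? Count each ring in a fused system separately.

4

The SMILES encodes a five-membered ring with an oxygen at position 1 and a nitrogen at position 3 (in a C=N bond), with two double bonds; an eight-membered carbon ring with four alternating C=C double bonds; a six-membered carbon ring with three alternating C=C double bonds, fused to a five-membered ring containing one oxygen and two C=C double bonds; a three-membered all-carbon ring bearing a positive charge on one carbon, with one C=C double bond.
The 5-membered ring with one oxygen and one =N– is planar and fully conjugated; 2 ring double bonds (4 π electrons) plus a heteroatom lone pair (2) give 6 π electrons. Since 6 = 4n+2 (n=1), it is aromatic (oxazole).
The 8-membered ring has only sp² ring atoms; a planar conformation would have a fully conjugated π system of 8 electrons. But 8 = 4(2), which is 4n not 4n+2, so it is not aromatic (cyclooctatetraene) — cyclooctatetraene distorts into a non-planar tub to avoid antiaromaticity.
The fused 6/5-membered bicyclic (with one oxygen) is a single π system with 9 sp² atoms and 10 π electrons from ring double bonds plus a heteroatom lone pair. 10 = 4(2)+2, so the system is aromatic and both rings count as aromatic (benzofuran).
The 3-membered ring has a continuous p-orbital overlap around the ring; 1 ring double bond (2 π electrons) plus the carbocation's empty p orbital (0, but keeps the ring conjugated) give 2 π electrons. Since 2 = 4n+2 (n=0), it is aromatic (cyclopropenyl cation).
4 of the 5 rings are aromatic. Total: 4.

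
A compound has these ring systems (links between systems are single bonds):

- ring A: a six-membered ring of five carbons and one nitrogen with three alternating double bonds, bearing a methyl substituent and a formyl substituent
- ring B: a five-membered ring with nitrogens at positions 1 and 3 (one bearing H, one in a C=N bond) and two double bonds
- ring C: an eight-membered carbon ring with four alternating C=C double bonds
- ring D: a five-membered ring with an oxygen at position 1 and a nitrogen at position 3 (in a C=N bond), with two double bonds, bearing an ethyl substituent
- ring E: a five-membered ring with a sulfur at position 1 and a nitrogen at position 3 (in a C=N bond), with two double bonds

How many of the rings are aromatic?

Ring A is fully conjugated (every ring atom contributes a p orbital); 3 ring double bonds give 6 π electrons. That satisfies 4n+2 with n=1, so ring A is aromatic (pyridine).
Ring B has a continuous p-orbital overlap around the ring; 2 ring double bonds (4 π electrons) plus a heteroatom lone pair (2) give 6 π electrons. Since 6 = 4n+2 (n=1), ring B is aromatic (imidazole).
Ring C has only sp² ring atoms; a planar conformation would have a fully conjugated π system of 8 electrons. But 8 = 4(2), which is 4n not 4n+2, so ring C is not aromatic (cyclooctatetraene) — cyclooctatetraene distorts into a non-planar tub to avoid antiaromaticity.
Ring D is planar and fully conjugated; 2 ring double bonds (4 π electrons) plus a heteroatom lone pair (2) give 6 π electrons. That satisfies 4n+2 with n=1, so ring D is aromatic (oxazole).
Ring E is planar and fully conjugated; 2 ring double bonds (4 π electrons) plus a heteroatom lone pair (2) give 6 π electrons. Since 6 = 4n+2 (n=1), ring E is aromatic (thiazole).
Aromatic: A, B, D, E. Total: 4.

4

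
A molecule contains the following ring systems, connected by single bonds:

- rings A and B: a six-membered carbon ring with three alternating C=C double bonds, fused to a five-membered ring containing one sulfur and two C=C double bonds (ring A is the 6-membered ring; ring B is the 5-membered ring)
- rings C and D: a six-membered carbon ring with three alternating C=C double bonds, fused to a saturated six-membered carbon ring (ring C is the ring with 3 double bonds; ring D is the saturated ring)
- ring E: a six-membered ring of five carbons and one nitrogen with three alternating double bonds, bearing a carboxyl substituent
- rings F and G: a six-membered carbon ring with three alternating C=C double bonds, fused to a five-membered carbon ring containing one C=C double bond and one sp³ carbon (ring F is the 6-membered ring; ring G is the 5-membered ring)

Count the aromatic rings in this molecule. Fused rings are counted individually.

Rings A and B form a fused bicyclic system (with one sulfur) with 9 sp² atoms and 10 π electrons from ring double bonds plus a heteroatom lone pair. 10 = 4(2)+2, so the system is aromatic and both rings count as aromatic (benzothiophene).
Ring C is fully conjugated (every ring atom contributes a p orbital); 3 ring double bonds give 6 π electrons. That satisfies 4n+2 with n=1, so ring C is aromatic (benzene ring).
Ring D has four sp³ carbons, so it is not fully conjugated — not aromatic (cyclohexane ring).
Ring E is planar and fully conjugated; 3 ring double bonds give 6 π electrons. Since 6 = 4n+2 (n=1), ring E is aromatic (pyridine).
Ring F is fully conjugated (every ring atom contributes a p orbital); 3 ring double bonds give 6 π electrons. That satisfies 4n+2 with n=1, so ring F is aromatic (benzene ring).
Ring G has one sp³ carbon, so it is not fully conjugated — not aromatic (cyclopentene ring).
Aromatic: A, B, C, E, F. Total: 5.

5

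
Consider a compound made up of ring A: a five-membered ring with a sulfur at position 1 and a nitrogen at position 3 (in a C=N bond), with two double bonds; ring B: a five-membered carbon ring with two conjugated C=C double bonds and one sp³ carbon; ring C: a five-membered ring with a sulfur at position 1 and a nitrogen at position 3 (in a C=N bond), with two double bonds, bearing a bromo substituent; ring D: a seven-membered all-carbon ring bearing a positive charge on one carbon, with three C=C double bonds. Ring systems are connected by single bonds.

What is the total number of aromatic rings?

Ring A has a continuous p-orbital overlap around the ring; 2 ring double bonds (4 π electrons) plus a heteroatom lone pair (2) give 6 π electrons. 6 = 4(1)+2, so ring A is aromatic (thiazole).
Ring B has one sp³ carbon, so it is not fully conjugated — not aromatic (cyclopentadiene).
Ring C is fully conjugated (every ring atom contributes a p orbital); 2 ring double bonds (4 π electrons) plus a heteroatom lone pair (2) give 6 π electrons. 6 = 4(1)+2, so ring C is aromatic (thiazole).
Ring D is fully conjugated (every ring atom contributes a p orbital); 3 ring double bonds (6 π electrons) plus the carbocation's empty p orbital (0, but keeps the ring conjugated) give 6 π electrons. That satisfies 4n+2 with n=1, so ring D is aromatic (tropylium cation).
Aromatic: A, C, D. Total: 3.

3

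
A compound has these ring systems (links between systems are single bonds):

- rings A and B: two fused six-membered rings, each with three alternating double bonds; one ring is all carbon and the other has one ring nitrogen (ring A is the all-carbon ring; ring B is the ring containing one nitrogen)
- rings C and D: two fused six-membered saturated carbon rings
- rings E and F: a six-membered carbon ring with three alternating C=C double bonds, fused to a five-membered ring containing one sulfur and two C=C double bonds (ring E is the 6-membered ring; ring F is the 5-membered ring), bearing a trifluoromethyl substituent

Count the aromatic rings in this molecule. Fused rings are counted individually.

4

Rings A and B form a fused bicyclic system (with one nitrogen) with 10 sp² atoms and 10 π electrons from ring double bonds. 10 = 4(2)+2, so the system is aromatic and both rings count as aromatic (quinoline).
Ring C has only sp³ atoms, so it is not fully conjugated — not aromatic (cyclohexane ring).
Ring D has only sp³ atoms, so it is not fully conjugated — not aromatic (cyclohexane ring).
Rings E and F form a fused bicyclic system (with one sulfur) with 9 sp² atoms and 10 π electrons from ring double bonds plus a heteroatom lone pair. 10 = 4(2)+2, so the system is aromatic and both rings count as aromatic (benzothiophene).
Aromatic: A, B, E, F. Total: 4.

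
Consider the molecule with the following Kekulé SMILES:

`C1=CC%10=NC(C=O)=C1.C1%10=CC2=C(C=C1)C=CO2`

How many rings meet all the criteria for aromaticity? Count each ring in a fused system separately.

The SMILES encodes a six-membered ring of five carbons and one nitrogen with three alternating double bonds; a six-membered carbon ring with three alternating C=C double bonds, fused to a five-membered ring containing one oxygen and two C=C double bonds.
The 6-membered ring with one nitrogen is planar and fully conjugated; 3 ring double bonds give 6 π electrons. 6 = 4(1)+2, so it is aromatic (pyridine).
The fused 6/5-membered bicyclic (with one oxygen) is a single π system with 9 sp² atoms and 10 π electrons from ring double bonds plus a heteroatom lone pair. 10 = 4(2)+2, so the system is aromatic and both rings count as aromatic (benzofuran).
3 of the 3 rings are aromatic. Total: 3.

3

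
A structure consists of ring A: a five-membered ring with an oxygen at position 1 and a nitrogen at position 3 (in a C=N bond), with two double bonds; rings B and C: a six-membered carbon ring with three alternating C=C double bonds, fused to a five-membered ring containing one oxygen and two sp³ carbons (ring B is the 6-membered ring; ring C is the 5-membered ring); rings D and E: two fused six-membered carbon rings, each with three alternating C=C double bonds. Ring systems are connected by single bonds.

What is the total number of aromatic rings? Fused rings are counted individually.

Ring A is planar and fully conjugated; 2 ring double bonds (4 π electrons) plus a heteroatom lone pair (2) give 6 π electrons. That satisfies 4n+2 with n=1, so ring A is aromatic (oxazole).
Ring B is fully conjugated (every ring atom contributes a p orbital); 3 ring double bonds give 6 π electrons. Since 6 = 4n+2 (n=1), ring B is aromatic (benzene ring).
Ring C has two sp³ carbons, so it is not fully conjugated — not aromatic (oxolane ring).
Rings D and E form a fused bicyclic system with 10 sp² atoms and 10 π electrons from ring double bonds. 10 = 4(2)+2, so the system is aromatic and both rings count as aromatic (naphthalene).
Aromatic: A, B, D, E. Total: 4.

4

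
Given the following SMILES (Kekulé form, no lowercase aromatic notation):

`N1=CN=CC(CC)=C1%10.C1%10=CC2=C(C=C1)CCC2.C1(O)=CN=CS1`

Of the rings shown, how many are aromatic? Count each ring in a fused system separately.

3

The SMILES encodes a six-membered ring with nitrogens at positions 1 and 3 and three alternating double bonds; a six-membered carbon ring with three alternating C=C double bonds, fused to a saturated five-membered carbon ring; a five-membered ring with a sulfur at position 1 and a nitrogen at position 3 (in a C=N bond), with two double bonds.
The 6-membered ring with two nitrogens (1,3) is planar and fully conjugated; 3 ring double bonds give 6 π electrons. 6 = 4(1)+2, so it is aromatic (pyrimidine).
The 6-membered ring is fully conjugated (every ring atom contributes a p orbital); 3 ring double bonds give 6 π electrons. Since 6 = 4n+2 (n=1), it is aromatic (benzene ring).
The 5-membered ring has three sp³ carbons, so it is not fully conjugated — not aromatic (cyclopentane ring).
The 5-membered ring with one sulfur and one =N– is fully conjugated (every ring atom contributes a p orbital); 2 ring double bonds (4 π electrons) plus a heteroatom lone pair (2) give 6 π electrons. 6 = 4(1)+2, so it is aromatic (thiazole).
3 of the 4 rings are aromatic. Total: 3.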